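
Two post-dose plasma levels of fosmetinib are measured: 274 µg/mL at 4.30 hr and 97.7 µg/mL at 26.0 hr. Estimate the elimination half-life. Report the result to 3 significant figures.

14.6 hours

k = ln(C₁/C₂) / (t₂ − t₁) = ln(274/97.7) / (26.0 − 4.30)
  = 1.031 / 21.70 = 0.04752 hr⁻¹
t½ = ln 2 / k = ln 2 / 0.04752 ≈ 14.6 hours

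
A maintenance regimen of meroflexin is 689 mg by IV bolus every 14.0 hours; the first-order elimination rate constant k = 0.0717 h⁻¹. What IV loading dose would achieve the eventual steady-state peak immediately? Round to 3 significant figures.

1090 mg

Accumulation ratio R = 1 / (1 − e^(−kτ)) = 1 / (1 − e^(−0.07170×14.0)) = 1 / (1 − 0.3665) = 1.578
Loading dose = maintenance dose × R = 689 × 1.578 ≈ 1090 mg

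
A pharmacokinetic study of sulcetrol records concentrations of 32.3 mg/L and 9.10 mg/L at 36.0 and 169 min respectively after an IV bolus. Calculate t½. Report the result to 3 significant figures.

72.8 minutes

k = ln(C₁/C₂) / (t₂ − t₁) = ln(32.3/9.10) / (169 − 36.0)
  = 1.267 / 133.0 = 0.009525 min⁻¹
t½ = ln 2 / k = ln 2 / 0.009525 ≈ 72.8 minutes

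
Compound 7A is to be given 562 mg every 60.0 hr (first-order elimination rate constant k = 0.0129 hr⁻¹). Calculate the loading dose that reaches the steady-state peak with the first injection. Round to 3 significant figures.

1040 mg

Accumulation ratio R = 1 / (1 − e^(−kτ)) = 1 / (1 − e^(−0.01290×60.0)) = 1 / (1 − 0.4612) = 1.856
Loading dose = maintenance dose × R = 562 × 1.856 ≈ 1040 mg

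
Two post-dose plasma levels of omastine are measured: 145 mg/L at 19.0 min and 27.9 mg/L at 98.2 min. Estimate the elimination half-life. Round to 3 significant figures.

k = ln(C₁/C₂) / (t₂ − t₁) = ln(145/27.9) / (98.2 − 19.0)
  = 1.648 / 79.20 = 0.02081 min⁻¹
t½ = ln 2 / k = ln 2 / 0.02081 ≈ 33.3 minutes

33.3 minutes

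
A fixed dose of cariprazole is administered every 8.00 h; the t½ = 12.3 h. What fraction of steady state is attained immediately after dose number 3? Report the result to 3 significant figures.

0.741

k = ln 2 / 12.3 = 0.05635 h⁻¹
f_n = 1 − e^(−nkτ) = 1 − e^(−3 × 0.05635 × 8.00) = 1 − e^(−1.352) = 1 − 0.2586 ≈ 0.741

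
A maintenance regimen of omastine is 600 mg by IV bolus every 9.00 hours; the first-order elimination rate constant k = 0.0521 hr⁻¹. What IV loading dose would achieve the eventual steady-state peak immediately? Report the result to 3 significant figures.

1600 mg

Accumulation ratio R = 1 / (1 − e^(−kτ)) = 1 / (1 − e^(−0.05210×9.00)) = 1 / (1 − 0.6257) = 2.672
Loading dose = maintenance dose × R = 600 × 2.672 ≈ 1600 mg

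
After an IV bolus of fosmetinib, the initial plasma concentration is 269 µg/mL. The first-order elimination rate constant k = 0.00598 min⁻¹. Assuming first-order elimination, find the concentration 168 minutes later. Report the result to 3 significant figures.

98.5 µg/mL

C(t) = C₀ e^(−kt) = 269 × e^(−0.005980 × 168) = 269 × e^(−1.005) = 269 × 0.3662 ≈ 98.5 µg/mL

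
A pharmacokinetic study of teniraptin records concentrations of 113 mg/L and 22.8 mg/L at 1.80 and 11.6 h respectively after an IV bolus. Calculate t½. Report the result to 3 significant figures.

4.24 hours

k = ln(C₁/C₂) / (t₂ − t₁) = ln(113/22.8) / (11.6 − 1.80)
  = 1.601 / 9.800 = 0.1633 h⁻¹
t½ = ln 2 / k = ln 2 / 0.1633 ≈ 4.24 hours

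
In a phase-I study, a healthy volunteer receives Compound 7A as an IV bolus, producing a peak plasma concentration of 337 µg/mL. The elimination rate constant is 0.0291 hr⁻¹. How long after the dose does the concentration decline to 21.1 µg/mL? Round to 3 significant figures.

C(t) = C₀ e^(−kt)  ⇒  t = ln(C₀/C) / k
t = ln(337/21.1) / 0.02910 = 2.771 / 0.02910 ≈ 95.2 hours

95.2 hours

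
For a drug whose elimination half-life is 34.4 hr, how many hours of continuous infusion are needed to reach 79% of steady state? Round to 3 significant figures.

77.5 hours

k = ln 2 / 34.4 = 0.02015 hr⁻¹
f = 1 − e^(−kt)  ⇒  t = −ln(1 − f) / k
t = −ln(1 − 0.79) / 0.02015 = 1.561 / 0.02015 ≈ 77.5 hours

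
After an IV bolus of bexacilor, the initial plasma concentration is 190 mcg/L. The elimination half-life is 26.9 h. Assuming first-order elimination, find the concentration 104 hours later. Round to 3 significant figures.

k = ln 2 / 26.9 = 0.02577 h⁻¹
C(t) = C₀ e^(−kt) = 190 × e^(−0.02577 × 104) = 190 × e^(−2.680) = 190 × 0.06858 ≈ 13.0 mcg/L

13.0 mcg/L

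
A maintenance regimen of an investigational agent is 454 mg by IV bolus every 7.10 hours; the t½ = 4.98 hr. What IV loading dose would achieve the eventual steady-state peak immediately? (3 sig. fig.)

723 mg

k = ln 2 / 4.98 = 0.1392 hr⁻¹
Accumulation ratio R = 1 / (1 − e^(−kτ)) = 1 / (1 − e^(−0.1392×7.10)) = 1 / (1 − 0.3722) = 1.593
Loading dose = maintenance dose × R = 454 × 1.593 ≈ 723 mg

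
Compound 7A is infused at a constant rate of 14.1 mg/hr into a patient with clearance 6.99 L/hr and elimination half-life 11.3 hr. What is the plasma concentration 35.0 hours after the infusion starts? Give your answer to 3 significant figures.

Css = rate / CL = 14.1 / 6.99 = 2.017 µg/mL
k = ln 2 / 11.3 = 0.06134 hr⁻¹
C(t) = Css (1 − e^(−kt)) = 2.017 × (1 − e^(−2.147)) = 2.017 × 0.8832 ≈ 1.78 µg/mL

1.78 µg/mL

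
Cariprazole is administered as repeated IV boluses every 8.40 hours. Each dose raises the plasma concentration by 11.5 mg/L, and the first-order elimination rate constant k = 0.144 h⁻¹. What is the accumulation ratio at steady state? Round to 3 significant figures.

Fraction remaining after one interval: e^(−kτ) = e^(−0.1440 × 8.40) = 0.2983
R = 1 / (1 − 0.2983) = 1 / 0.7017 ≈ 1.43

1.43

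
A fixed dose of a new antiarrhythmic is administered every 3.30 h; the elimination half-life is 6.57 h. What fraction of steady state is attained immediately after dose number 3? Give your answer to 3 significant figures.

k = ln 2 / 6.57 = 0.1055 h⁻¹
f_n = 1 − e^(−nkτ) = 1 − e^(−3 × 0.1055 × 3.30) = 1 − e^(−1.044) = 1 − 0.3519 ≈ 0.648

0.648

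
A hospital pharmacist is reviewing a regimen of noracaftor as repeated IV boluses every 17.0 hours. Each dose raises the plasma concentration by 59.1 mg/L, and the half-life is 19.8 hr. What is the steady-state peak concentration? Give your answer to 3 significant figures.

k = ln 2 / 19.8 = 0.03501 hr⁻¹
Fraction remaining after one interval: e^(−kτ) = e^(−0.03501 × 17.0) = 0.5515
R = 1 / (1 − 0.5515) = 2.230
Css,max = 59.1 × 2.230 ≈ 132 mg/L

132 mg/L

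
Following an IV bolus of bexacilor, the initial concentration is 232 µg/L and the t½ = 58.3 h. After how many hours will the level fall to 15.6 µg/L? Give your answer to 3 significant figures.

k = ln 2 / 58.3 = 0.01189 h⁻¹
C(t) = C₀ e^(−kt)  ⇒  t = ln(C₀/C) / k
t = ln(232/15.6) / 0.01189 = 2.699 / 0.01189 ≈ 227 hours

227 hours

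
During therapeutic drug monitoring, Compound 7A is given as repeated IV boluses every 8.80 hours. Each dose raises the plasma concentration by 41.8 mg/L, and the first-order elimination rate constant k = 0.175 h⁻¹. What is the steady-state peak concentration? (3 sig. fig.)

53.2 mg/L

Fraction remaining after one interval: e^(−kτ) = e^(−0.1750 × 8.80) = 0.2144
R = 1 / (1 − 0.2144) = 1.273
Css,max = 41.8 × 1.273 ≈ 53.2 mg/L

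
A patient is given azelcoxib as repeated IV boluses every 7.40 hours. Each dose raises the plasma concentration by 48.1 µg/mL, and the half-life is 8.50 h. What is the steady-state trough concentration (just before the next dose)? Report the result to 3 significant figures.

58.1 µg/mL

k = ln 2 / 8.50 = 0.08155 h⁻¹
Fraction remaining after one interval: e^(−kτ) = e^(−0.08155 × 7.40) = 0.5469
R = 1 / (1 − 0.5469) = 2.207
Css,max = 48.1 × 2.207 = 106.2 µg/mL
Css,min = Css,max × e^(−kτ) = 106.2 × 0.5469 ≈ 58.1 µg/mL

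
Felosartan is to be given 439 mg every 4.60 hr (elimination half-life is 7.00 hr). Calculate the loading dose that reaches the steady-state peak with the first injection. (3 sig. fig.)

1200 mg

k = ln 2 / 7.00 = 0.09902 hr⁻¹
Accumulation ratio R = 1 / (1 − e^(−kτ)) = 1 / (1 − e^(−0.09902×4.60)) = 1 / (1 − 0.6341) = 2.733
Loading dose = maintenance dose × R = 439 × 2.733 ≈ 1200 mg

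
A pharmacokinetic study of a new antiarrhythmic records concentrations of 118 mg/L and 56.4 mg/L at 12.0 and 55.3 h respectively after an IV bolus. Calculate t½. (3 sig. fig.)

k = ln(C₁/C₂) / (t₂ − t₁) = ln(118/56.4) / (55.3 − 12.0)
  = 0.7382 / 43.30 = 0.01705 h⁻¹
t½ = ln 2 / k = ln 2 / 0.01705 ≈ 40.7 hours

40.7 hours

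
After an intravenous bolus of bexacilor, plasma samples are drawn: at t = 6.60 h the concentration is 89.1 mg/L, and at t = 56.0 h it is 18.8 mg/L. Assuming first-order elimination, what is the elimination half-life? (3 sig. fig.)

k = ln(C₁/C₂) / (t₂ − t₁) = ln(89.1/18.8) / (56.0 − 6.60)
  = 1.556 / 49.40 = 0.03150 h⁻¹
t½ = ln 2 / k = ln 2 / 0.03150 ≈ 22.0 hours

22.0 hours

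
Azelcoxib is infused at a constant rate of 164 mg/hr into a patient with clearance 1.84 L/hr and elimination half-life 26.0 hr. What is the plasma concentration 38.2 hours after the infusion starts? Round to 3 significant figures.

Css = rate / CL = 164 / 1.84 = 89.13 µg/mL
k = ln 2 / 26.0 = 0.02666 hr⁻¹
C(t) = Css (1 − e^(−kt)) = 89.13 × (1 − e^(−1.018)) = 89.13 × 0.6388 ≈ 56.9 µg/mL

56.9 µg/mL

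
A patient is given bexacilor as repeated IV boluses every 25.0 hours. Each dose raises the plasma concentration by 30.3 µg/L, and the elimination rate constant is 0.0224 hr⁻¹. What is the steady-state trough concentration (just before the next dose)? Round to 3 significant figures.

40.4 µg/L

Fraction remaining after one interval: e^(−kτ) = e^(−0.02240 × 25.0) = 0.5712
R = 1 / (1 − 0.5712) = 2.332
Css,max = 30.3 × 2.332 = 70.66 µg/L
Css,min = Css,max × e^(−kτ) = 70.66 × 0.5712 ≈ 40.4 µg/L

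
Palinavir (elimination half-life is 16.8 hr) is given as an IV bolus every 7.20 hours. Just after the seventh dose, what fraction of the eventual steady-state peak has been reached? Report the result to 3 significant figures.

0.875

k = ln 2 / 16.8 = 0.04126 hr⁻¹
f_n = 1 − e^(−nkτ) = 1 − e^(−7 × 0.04126 × 7.20) = 1 − e^(−2.079) = 1 − 0.1250 ≈ 0.875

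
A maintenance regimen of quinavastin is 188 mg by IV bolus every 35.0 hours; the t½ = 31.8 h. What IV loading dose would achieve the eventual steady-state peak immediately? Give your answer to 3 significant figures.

352 mg

k = ln 2 / 31.8 = 0.02180 h⁻¹
Accumulation ratio R = 1 / (1 − e^(−kτ)) = 1 / (1 − e^(−0.02180×35.0)) = 1 / (1 − 0.4663) = 1.874
Loading dose = maintenance dose × R = 188 × 1.874 ≈ 352 mg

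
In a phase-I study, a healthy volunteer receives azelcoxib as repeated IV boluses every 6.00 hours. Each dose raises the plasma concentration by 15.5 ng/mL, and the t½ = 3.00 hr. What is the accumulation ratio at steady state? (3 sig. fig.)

k = ln 2 / 3.00 = 0.2310 hr⁻¹
Fraction remaining after one interval: e^(−kτ) = e^(−0.2310 × 6.00) = 0.2500
R = 1 / (1 − 0.2500) = 1 / 0.7500 ≈ 1.33

1.33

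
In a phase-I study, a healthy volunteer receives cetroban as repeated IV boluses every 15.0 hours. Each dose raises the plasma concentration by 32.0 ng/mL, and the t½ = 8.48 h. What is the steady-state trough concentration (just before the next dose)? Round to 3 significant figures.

13.3 ng/mL

k = ln 2 / 8.48 = 0.08174 h⁻¹
Fraction remaining after one interval: e^(−kτ) = e^(−0.08174 × 15.0) = 0.2934
R = 1 / (1 − 0.2934) = 1.415
Css,max = 32.0 × 1.415 = 45.29 ng/mL
Css,min = Css,max × e^(−kτ) = 45.29 × 0.2934 ≈ 13.3 ng/mL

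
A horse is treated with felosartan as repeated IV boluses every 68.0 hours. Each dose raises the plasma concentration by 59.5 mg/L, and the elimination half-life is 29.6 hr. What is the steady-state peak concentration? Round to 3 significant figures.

74.7 mg/L

k = ln 2 / 29.6 = 0.02342 hr⁻¹
Fraction remaining after one interval: e^(−kτ) = e^(−0.02342 × 68.0) = 0.2034
R = 1 / (1 − 0.2034) = 1.255
Css,max = 59.5 × 1.255 ≈ 74.7 mg/L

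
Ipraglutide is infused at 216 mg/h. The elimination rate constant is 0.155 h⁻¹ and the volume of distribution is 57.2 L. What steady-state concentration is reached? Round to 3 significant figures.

CL = k · V = 0.155 × 57.2 = 8.866 L/h
Css = rate / CL = 216 / 8.866 ≈ 24.4 µg/mL

24.4 µg/mL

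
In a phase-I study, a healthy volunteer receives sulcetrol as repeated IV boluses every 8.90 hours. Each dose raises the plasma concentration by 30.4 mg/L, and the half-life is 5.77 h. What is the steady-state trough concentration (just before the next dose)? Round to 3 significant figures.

15.9 mg/L

k = ln 2 / 5.77 = 0.1201 h⁻¹
Fraction remaining after one interval: e^(−kτ) = e^(−0.1201 × 8.90) = 0.3433
R = 1 / (1 − 0.3433) = 1.523
Css,max = 30.4 × 1.523 = 46.29 mg/L
Css,min = Css,max × e^(−kτ) = 46.29 × 0.3433 ≈ 15.9 mg/L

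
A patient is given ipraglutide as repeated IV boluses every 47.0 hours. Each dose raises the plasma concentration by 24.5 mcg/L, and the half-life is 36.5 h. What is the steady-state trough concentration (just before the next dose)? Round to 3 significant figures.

k = ln 2 / 36.5 = 0.01899 h⁻¹
Fraction remaining after one interval: e^(−kτ) = e^(−0.01899 × 47.0) = 0.4096
R = 1 / (1 − 0.4096) = 1.694
Css,max = 24.5 × 1.694 = 41.50 mcg/L
Css,min = Css,max × e^(−kτ) = 41.50 × 0.4096 ≈ 17.0 mcg/L

17.0 mcg/L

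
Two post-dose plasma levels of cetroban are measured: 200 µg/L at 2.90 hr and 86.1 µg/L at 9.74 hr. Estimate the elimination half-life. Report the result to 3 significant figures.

k = ln(C₁/C₂) / (t₂ − t₁) = ln(200/86.1) / (9.74 − 2.90)
  = 0.8428 / 6.840 = 0.1232 hr⁻¹
t½ = ln 2 / k = ln 2 / 0.1232 ≈ 5.63 hours

5.63 hours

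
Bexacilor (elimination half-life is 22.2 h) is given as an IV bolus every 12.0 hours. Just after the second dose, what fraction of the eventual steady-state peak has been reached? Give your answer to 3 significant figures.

k = ln 2 / 22.2 = 0.03122 h⁻¹
f_n = 1 − e^(−nkτ) = 1 − e^(−2 × 0.03122 × 12.0) = 1 − e^(−0.7493) = 1 − 0.4727 ≈ 0.527

0.527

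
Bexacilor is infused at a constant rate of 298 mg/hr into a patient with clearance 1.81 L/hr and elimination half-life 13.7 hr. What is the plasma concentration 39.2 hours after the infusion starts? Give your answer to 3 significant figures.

142 µg/mL

Css = rate / CL = 298 / 1.81 = 164.6 µg/mL
k = ln 2 / 13.7 = 0.05059 hr⁻¹
C(t) = Css (1 − e^(−kt)) = 164.6 × (1 − e^(−1.983)) = 164.6 × 0.8624 ≈ 142 µg/mL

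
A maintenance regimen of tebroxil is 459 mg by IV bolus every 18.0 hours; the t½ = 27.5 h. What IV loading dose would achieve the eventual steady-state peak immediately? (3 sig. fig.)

k = ln 2 / 27.5 = 0.02521 h⁻¹
Accumulation ratio R = 1 / (1 − e^(−kτ)) = 1 / (1 − e^(−0.02521×18.0)) = 1 / (1 − 0.6353) = 2.742
Loading dose = maintenance dose × R = 459 × 2.742 ≈ 1260 mg

1260 mg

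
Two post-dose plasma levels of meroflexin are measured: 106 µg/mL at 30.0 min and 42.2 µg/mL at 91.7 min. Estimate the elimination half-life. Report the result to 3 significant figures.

k = ln(C₁/C₂) / (t₂ − t₁) = ln(106/42.2) / (91.7 − 30.0)
  = 0.9210 / 61.70 = 0.01493 min⁻¹
t½ = ln 2 / k = ln 2 / 0.01493 ≈ 46.4 minutes

46.4 minutes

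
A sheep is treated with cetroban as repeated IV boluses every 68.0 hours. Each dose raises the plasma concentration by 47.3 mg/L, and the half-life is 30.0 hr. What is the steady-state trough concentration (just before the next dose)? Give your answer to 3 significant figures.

k = ln 2 / 30.0 = 0.02310 hr⁻¹
Fraction remaining after one interval: e^(−kτ) = e^(−0.02310 × 68.0) = 0.2078
R = 1 / (1 − 0.2078) = 1.262
Css,max = 47.3 × 1.262 = 59.71 mg/L
Css,min = Css,max × e^(−kτ) = 59.71 × 0.2078 ≈ 12.4 mg/L

12.4 mg/L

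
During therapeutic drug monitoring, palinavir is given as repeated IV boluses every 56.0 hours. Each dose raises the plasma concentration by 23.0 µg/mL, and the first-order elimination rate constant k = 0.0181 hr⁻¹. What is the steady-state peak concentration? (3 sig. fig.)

36.1 µg/mL

Fraction remaining after one interval: e^(−kτ) = e^(−0.01810 × 56.0) = 0.3629
R = 1 / (1 − 0.3629) = 1.570
Css,max = 23.0 × 1.570 ≈ 36.1 µg/mL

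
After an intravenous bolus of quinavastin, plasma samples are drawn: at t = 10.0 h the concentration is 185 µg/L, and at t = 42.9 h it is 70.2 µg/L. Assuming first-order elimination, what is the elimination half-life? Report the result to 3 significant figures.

k = ln(C₁/C₂) / (t₂ − t₁) = ln(185/70.2) / (42.9 − 10.0)
  = 0.9690 / 32.90 = 0.02945 h⁻¹
t½ = ln 2 / k = ln 2 / 0.02945 ≈ 23.5 hours

23.5 hours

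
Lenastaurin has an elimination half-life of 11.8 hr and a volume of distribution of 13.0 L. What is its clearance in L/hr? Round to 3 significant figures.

k = ln 2 / t½ = ln 2 / 11.8 = 0.05874 hr⁻¹
CL = k · V = 0.05874 × 13.0 ≈ 0.764 L/hr

0.764 L/hr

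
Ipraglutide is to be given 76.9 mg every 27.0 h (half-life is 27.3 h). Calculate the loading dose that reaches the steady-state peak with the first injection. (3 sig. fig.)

k = ln 2 / 27.3 = 0.02539 h⁻¹
Accumulation ratio R = 1 / (1 − e^(−kτ)) = 1 / (1 − e^(−0.02539×27.0)) = 1 / (1 − 0.5038) = 2.015
Loading dose = maintenance dose × R = 76.9 × 2.015 ≈ 155 mg

155 mg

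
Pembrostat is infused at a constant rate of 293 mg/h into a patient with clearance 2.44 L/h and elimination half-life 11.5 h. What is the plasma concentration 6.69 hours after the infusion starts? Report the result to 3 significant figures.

Css = rate / CL = 293 / 2.44 = 120.1 mg/L
k = ln 2 / 11.5 = 0.06027 h⁻¹
C(t) = Css (1 − e^(−kt)) = 120.1 × (1 − e^(−0.4032)) = 120.1 × 0.3318 ≈ 39.8 mg/L

39.8 mg/L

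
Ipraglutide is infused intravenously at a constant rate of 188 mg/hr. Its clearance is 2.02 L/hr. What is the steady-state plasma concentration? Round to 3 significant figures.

93.1 mg/L

Css = infusion rate / CL = 188 / 2.02 ≈ 93.1 mg/L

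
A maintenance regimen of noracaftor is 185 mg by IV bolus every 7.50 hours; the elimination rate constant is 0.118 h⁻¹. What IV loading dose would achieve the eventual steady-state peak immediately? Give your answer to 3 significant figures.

Accumulation ratio R = 1 / (1 − e^(−kτ)) = 1 / (1 − e^(−0.1180×7.50)) = 1 / (1 − 0.4127) = 1.703
Loading dose = maintenance dose × R = 185 × 1.703 ≈ 315 mg

315 mg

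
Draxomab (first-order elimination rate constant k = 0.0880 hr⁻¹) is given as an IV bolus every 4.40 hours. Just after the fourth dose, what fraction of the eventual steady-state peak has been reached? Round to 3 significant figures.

f_n = 1 − e^(−nkτ) = 1 − e^(−4 × 0.08800 × 4.40) = 1 − e^(−1.549) = 1 − 0.2125 ≈ 0.787

0.787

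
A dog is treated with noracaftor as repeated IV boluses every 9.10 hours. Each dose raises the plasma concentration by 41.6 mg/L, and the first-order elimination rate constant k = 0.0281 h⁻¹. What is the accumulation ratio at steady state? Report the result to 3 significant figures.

Fraction remaining after one interval: e^(−kτ) = e^(−0.02810 × 9.10) = 0.7744
R = 1 / (1 − 0.7744) = 1 / 0.2256 ≈ 4.43

4.43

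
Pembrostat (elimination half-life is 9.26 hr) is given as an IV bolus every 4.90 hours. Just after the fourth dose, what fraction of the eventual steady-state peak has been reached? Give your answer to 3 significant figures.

k = ln 2 / 9.26 = 0.07485 hr⁻¹
f_n = 1 − e^(−nkτ) = 1 − e^(−4 × 0.07485 × 4.90) = 1 − e^(−1.467) = 1 − 0.2306 ≈ 0.769

0.769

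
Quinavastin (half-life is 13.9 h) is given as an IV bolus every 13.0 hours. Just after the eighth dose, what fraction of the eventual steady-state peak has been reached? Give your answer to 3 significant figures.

k = ln 2 / 13.9 = 0.04987 h⁻¹
f_n = 1 − e^(−nkτ) = 1 − e^(−8 × 0.04987 × 13.0) = 1 − e^(−5.186) = 1 − 0.005594 ≈ 0.994

0.994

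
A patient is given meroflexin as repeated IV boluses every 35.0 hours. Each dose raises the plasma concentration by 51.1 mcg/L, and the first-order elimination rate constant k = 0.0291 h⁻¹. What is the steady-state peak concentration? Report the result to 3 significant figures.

Fraction remaining after one interval: e^(−kτ) = e^(−0.02910 × 35.0) = 0.3611
R = 1 / (1 − 0.3611) = 1.565
Css,max = 51.1 × 1.565 ≈ 80.0 mcg/L

80.0 mcg/L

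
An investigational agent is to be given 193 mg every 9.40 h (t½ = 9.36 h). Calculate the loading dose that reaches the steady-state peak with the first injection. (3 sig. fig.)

k = ln 2 / 9.36 = 0.07405 h⁻¹
Accumulation ratio R = 1 / (1 − e^(−kτ)) = 1 / (1 − e^(−0.07405×9.40)) = 1 / (1 − 0.4985) = 1.994
Loading dose = maintenance dose × R = 193 × 1.994 ≈ 385 mg

385 mg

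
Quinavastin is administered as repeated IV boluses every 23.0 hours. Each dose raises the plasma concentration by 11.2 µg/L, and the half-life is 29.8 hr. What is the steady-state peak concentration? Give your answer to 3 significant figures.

27.0 µg/L

k = ln 2 / 29.8 = 0.02326 hr⁻¹
Fraction remaining after one interval: e^(−kτ) = e^(−0.02326 × 23.0) = 0.5857
R = 1 / (1 − 0.5857) = 2.414
Css,max = 11.2 × 2.414 ≈ 27.0 µg/L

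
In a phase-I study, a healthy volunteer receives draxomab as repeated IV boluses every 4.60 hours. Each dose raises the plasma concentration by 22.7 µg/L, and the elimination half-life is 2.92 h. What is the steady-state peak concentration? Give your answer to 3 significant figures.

k = ln 2 / 2.92 = 0.2374 h⁻¹
Fraction remaining after one interval: e^(−kτ) = e^(−0.2374 × 4.60) = 0.3356
R = 1 / (1 − 0.3356) = 1.505
Css,max = 22.7 × 1.505 ≈ 34.2 µg/L

34.2 µg/L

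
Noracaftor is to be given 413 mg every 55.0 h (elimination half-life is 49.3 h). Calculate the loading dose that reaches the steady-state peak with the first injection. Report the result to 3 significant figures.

767 mg

k = ln 2 / 49.3 = 0.01406 h⁻¹
Accumulation ratio R = 1 / (1 − e^(−kτ)) = 1 / (1 − e^(−0.01406×55.0)) = 1 / (1 − 0.4615) = 1.857
Loading dose = maintenance dose × R = 413 × 1.857 ≈ 767 mg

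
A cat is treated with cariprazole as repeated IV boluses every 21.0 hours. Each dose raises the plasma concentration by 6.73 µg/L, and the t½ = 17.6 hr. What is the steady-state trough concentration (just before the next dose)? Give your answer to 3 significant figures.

k = ln 2 / 17.6 = 0.03938 hr⁻¹
Fraction remaining after one interval: e^(−kτ) = e^(−0.03938 × 21.0) = 0.4373
R = 1 / (1 − 0.4373) = 1.777
Css,max = 6.73 × 1.777 = 11.96 µg/L
Css,min = Css,max × e^(−kτ) = 11.96 × 0.4373 ≈ 5.23 µg/L

5.23 µg/L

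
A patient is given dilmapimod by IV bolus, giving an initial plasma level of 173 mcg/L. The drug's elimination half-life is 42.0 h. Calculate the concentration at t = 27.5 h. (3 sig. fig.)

110 mcg/L

k = ln 2 / 42.0 = 0.01650 h⁻¹
27.5 h is 0.6548 half-lives, so C = 173 × (1/2)^0.6548 = 173 × 0.6352 ≈ 110 mcg/L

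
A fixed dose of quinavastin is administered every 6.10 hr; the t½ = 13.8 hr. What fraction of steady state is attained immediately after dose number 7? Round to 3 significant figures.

k = ln 2 / 13.8 = 0.05023 hr⁻¹
f_n = 1 − e^(−nkτ) = 1 − e^(−7 × 0.05023 × 6.10) = 1 − e^(−2.145) = 1 − 0.1171 ≈ 0.883

0.883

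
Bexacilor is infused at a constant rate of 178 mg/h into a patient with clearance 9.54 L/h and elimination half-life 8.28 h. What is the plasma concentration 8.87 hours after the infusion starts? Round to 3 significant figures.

Css = rate / CL = 178 / 9.54 = 18.66 mg/L
k = ln 2 / 8.28 = 0.08371 h⁻¹
C(t) = Css (1 − e^(−kt)) = 18.66 × (1 − e^(−0.7425)) = 18.66 × 0.5241 ≈ 9.78 mg/L

9.78 mg/L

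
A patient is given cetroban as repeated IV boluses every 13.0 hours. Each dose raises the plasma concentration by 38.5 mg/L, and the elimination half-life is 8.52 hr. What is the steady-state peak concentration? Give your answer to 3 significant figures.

59.0 mg/L

k = ln 2 / 8.52 = 0.08136 hr⁻¹
Fraction remaining after one interval: e^(−kτ) = e^(−0.08136 × 13.0) = 0.3473
R = 1 / (1 − 0.3473) = 1.532
Css,max = 38.5 × 1.532 ≈ 59.0 mg/L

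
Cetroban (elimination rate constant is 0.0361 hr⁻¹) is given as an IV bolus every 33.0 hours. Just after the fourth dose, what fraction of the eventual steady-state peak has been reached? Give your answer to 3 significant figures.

0.991

f_n = 1 − e^(−nkτ) = 1 − e^(−4 × 0.03610 × 33.0) = 1 − e^(−4.765) = 1 − 0.008521 ≈ 0.991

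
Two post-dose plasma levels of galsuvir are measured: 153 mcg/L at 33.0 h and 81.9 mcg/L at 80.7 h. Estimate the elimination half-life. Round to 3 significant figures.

k = ln(C₁/C₂) / (t₂ − t₁) = ln(153/81.9) / (80.7 − 33.0)
  = 0.6249 / 47.70 = 0.01310 h⁻¹
t½ = ln 2 / k = ln 2 / 0.01310 ≈ 52.9 hours

52.9 hours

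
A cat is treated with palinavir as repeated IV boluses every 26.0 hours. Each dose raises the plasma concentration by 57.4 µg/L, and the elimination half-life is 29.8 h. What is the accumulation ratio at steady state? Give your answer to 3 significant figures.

k = ln 2 / 29.8 = 0.02326 h⁻¹
Fraction remaining after one interval: e^(−kτ) = e^(−0.02326 × 26.0) = 0.5462
R = 1 / (1 − 0.5462) = 1 / 0.4538 ≈ 2.20

2.20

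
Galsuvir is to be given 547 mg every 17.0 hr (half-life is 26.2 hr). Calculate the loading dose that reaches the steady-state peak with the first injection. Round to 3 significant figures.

k = ln 2 / 26.2 = 0.02646 hr⁻¹
Accumulation ratio R = 1 / (1 − e^(−kτ)) = 1 / (1 − e^(−0.02646×17.0)) = 1 / (1 − 0.6378) = 2.761
Loading dose = maintenance dose × R = 547 × 2.761 ≈ 1510 mg

1510 mg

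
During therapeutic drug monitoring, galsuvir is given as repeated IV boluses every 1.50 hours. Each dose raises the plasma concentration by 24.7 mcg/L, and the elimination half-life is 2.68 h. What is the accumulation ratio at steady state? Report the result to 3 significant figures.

3.11

k = ln 2 / 2.68 = 0.2586 h⁻¹
Fraction remaining after one interval: e^(−kτ) = e^(−0.2586 × 1.50) = 0.6784
R = 1 / (1 − 0.6784) = 1 / 0.3216 ≈ 3.11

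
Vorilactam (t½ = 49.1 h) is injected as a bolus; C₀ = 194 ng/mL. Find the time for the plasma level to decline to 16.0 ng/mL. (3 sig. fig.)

177 hours

k = ln 2 / 49.1 = 0.01412 h⁻¹
C(t) = C₀ e^(−kt)  ⇒  t = ln(C₀/C) / k
t = ln(194/16.0) / 0.01412 = 2.495 / 0.01412 ≈ 177 hours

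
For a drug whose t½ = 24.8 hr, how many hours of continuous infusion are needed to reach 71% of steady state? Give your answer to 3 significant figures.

44.3 hours

k = ln 2 / 24.8 = 0.02795 hr⁻¹
f = 1 − e^(−kt)  ⇒  t = −ln(1 − f) / k
t = −ln(1 − 0.71) / 0.02795 = 1.238 / 0.02795 ≈ 44.3 hours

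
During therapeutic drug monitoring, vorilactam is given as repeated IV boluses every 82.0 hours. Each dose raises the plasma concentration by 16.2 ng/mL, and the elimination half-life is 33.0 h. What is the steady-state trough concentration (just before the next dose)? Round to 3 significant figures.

k = ln 2 / 33.0 = 0.02100 h⁻¹
Fraction remaining after one interval: e^(−kτ) = e^(−0.02100 × 82.0) = 0.1786
R = 1 / (1 − 0.1786) = 1.217
Css,max = 16.2 × 1.217 = 19.72 ng/mL
Css,min = Css,max × e^(−kτ) = 19.72 × 0.1786 ≈ 3.52 ng/mL

3.52 ng/mL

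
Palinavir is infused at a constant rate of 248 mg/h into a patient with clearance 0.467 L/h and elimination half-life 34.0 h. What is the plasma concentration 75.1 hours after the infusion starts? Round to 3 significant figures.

Css = rate / CL = 248 / 0.467 = 531.0 µg/mL
k = ln 2 / 34.0 = 0.02039 h⁻¹
C(t) = Css (1 − e^(−kt)) = 531.0 × (1 − e^(−1.531)) = 531.0 × 0.7837 ≈ 416 µg/mL

416 µg/mL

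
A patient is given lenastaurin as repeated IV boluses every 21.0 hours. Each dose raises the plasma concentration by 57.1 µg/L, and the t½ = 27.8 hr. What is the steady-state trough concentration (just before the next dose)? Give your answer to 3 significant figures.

83.0 µg/L

k = ln 2 / 27.8 = 0.02493 hr⁻¹
Fraction remaining after one interval: e^(−kτ) = e^(−0.02493 × 21.0) = 0.5924
R = 1 / (1 − 0.5924) = 2.453
Css,max = 57.1 × 2.453 = 140.1 µg/L
Css,min = Css,max × e^(−kτ) = 140.1 × 0.5924 ≈ 83.0 µg/L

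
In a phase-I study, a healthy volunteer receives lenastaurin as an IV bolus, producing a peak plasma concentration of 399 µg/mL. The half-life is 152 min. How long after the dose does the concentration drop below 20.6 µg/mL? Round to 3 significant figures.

k = ln 2 / 152 = 0.004560 min⁻¹
C(t) = C₀ e^(−kt)  ⇒  t = ln(C₀/C) / k
t = ln(399/20.6) / 0.004560 = 2.964 / 0.004560 ≈ 650 minutes

650 minutes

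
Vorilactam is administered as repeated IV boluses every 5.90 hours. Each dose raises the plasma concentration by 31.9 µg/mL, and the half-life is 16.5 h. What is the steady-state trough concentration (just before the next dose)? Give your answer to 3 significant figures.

k = ln 2 / 16.5 = 0.04201 h⁻¹
Fraction remaining after one interval: e^(−kτ) = e^(−0.04201 × 5.90) = 0.7805
R = 1 / (1 − 0.7805) = 4.555
Css,max = 31.9 × 4.555 = 145.3 µg/mL
Css,min = Css,max × e^(−kτ) = 145.3 × 0.7805 ≈ 113 µg/mL

113 µg/mL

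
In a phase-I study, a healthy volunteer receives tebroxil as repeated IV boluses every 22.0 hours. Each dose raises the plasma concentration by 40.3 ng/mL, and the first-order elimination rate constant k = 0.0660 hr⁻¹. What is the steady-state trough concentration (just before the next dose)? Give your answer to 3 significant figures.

Fraction remaining after one interval: e^(−kτ) = e^(−0.06600 × 22.0) = 0.2341
R = 1 / (1 − 0.2341) = 1.306
Css,max = 40.3 × 1.306 = 52.62 ng/mL
Css,min = Css,max × e^(−kτ) = 52.62 × 0.2341 ≈ 12.3 ng/mL

12.3 ng/mL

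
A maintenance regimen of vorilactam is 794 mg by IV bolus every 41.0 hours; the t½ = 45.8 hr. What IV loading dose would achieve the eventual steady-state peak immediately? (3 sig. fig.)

k = ln 2 / 45.8 = 0.01513 hr⁻¹
Accumulation ratio R = 1 / (1 − e^(−kτ)) = 1 / (1 − e^(−0.01513×41.0)) = 1 / (1 − 0.5377) = 2.163
Loading dose = maintenance dose × R = 794 × 2.163 ≈ 1720 mg

1720 mg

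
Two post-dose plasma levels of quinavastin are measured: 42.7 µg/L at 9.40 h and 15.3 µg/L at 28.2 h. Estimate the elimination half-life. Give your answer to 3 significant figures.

k = ln(C₁/C₂) / (t₂ − t₁) = ln(42.7/15.3) / (28.2 − 9.40)
  = 1.026 / 18.80 = 0.05459 h⁻¹
t½ = ln 2 / k = ln 2 / 0.05459 ≈ 12.7 hours

12.7 hours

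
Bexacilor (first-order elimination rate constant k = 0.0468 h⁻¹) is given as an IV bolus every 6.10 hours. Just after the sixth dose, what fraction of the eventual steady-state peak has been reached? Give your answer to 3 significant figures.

f_n = 1 − e^(−nkτ) = 1 − e^(−6 × 0.04680 × 6.10) = 1 − e^(−1.713) = 1 − 0.1803 ≈ 0.820

0.820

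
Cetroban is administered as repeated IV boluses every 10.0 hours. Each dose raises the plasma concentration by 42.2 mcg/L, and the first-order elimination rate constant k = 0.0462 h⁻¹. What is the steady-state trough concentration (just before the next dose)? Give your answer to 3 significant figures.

71.9 mcg/L

Fraction remaining after one interval: e^(−kτ) = e^(−0.04620 × 10.0) = 0.6300
R = 1 / (1 − 0.6300) = 2.703
Css,max = 42.2 × 2.703 = 114.1 mcg/L
Css,min = Css,max × e^(−kτ) = 114.1 × 0.6300 ≈ 71.9 mcg/L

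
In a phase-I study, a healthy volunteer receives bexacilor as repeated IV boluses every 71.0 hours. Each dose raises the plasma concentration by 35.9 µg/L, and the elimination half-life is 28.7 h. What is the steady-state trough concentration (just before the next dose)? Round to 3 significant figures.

7.88 µg/L

k = ln 2 / 28.7 = 0.02415 h⁻¹
Fraction remaining after one interval: e^(−kτ) = e^(−0.02415 × 71.0) = 0.1800
R = 1 / (1 − 0.1800) = 1.220
Css,max = 35.9 × 1.220 = 43.78 µg/L
Css,min = Css,max × e^(−kτ) = 43.78 × 0.1800 ≈ 7.88 µg/L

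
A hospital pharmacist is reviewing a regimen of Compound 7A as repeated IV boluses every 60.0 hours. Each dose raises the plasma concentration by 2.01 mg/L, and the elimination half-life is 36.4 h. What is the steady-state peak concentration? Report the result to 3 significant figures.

k = ln 2 / 36.4 = 0.01904 h⁻¹
Fraction remaining after one interval: e^(−kτ) = e^(−0.01904 × 60.0) = 0.3190
R = 1 / (1 − 0.3190) = 1.468
Css,max = 2.01 × 1.468 ≈ 2.95 mg/L

2.95 mg/L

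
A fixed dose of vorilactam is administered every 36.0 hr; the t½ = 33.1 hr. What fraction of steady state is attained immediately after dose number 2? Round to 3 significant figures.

0.779

k = ln 2 / 33.1 = 0.02094 hr⁻¹
f_n = 1 − e^(−nkτ) = 1 − e^(−2 × 0.02094 × 36.0) = 1 − e^(−1.508) = 1 − 0.2214 ≈ 0.779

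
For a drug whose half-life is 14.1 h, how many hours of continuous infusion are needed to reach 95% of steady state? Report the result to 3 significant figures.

k = ln 2 / 14.1 = 0.04916 h⁻¹
f = 1 − e^(−kt)  ⇒  t = −ln(1 − f) / k
t = −ln(1 − 0.95) / 0.04916 = 2.996 / 0.04916 ≈ 60.9 hours

60.9 hours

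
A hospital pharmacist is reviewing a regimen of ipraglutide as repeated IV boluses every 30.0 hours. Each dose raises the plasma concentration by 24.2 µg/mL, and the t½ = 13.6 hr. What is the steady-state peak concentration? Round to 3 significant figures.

k = ln 2 / 13.6 = 0.05097 hr⁻¹
Fraction remaining after one interval: e^(−kτ) = e^(−0.05097 × 30.0) = 0.2168
R = 1 / (1 − 0.2168) = 1.277
Css,max = 24.2 × 1.277 ≈ 30.9 µg/mL

30.9 µg/mL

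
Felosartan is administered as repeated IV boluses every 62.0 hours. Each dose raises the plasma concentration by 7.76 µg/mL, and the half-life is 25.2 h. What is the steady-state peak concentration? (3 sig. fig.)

k = ln 2 / 25.2 = 0.02751 h⁻¹
Fraction remaining after one interval: e^(−kτ) = e^(−0.02751 × 62.0) = 0.1817
R = 1 / (1 − 0.1817) = 1.222
Css,max = 7.76 × 1.222 ≈ 9.48 µg/mL

9.48 µg/mL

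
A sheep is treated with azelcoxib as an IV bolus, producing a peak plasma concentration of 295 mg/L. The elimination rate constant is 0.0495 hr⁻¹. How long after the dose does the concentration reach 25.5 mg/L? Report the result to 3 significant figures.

C(t) = C₀ e^(−kt)  ⇒  t = ln(C₀/C) / k
t = ln(295/25.5) / 0.04950 = 2.448 / 0.04950 ≈ 49.5 hours

49.5 hours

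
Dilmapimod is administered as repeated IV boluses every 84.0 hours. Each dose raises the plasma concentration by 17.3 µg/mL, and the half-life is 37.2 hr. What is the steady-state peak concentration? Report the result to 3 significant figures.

k = ln 2 / 37.2 = 0.01863 hr⁻¹
Fraction remaining after one interval: e^(−kτ) = e^(−0.01863 × 84.0) = 0.2091
R = 1 / (1 − 0.2091) = 1.264
Css,max = 17.3 × 1.264 ≈ 21.9 µg/mL

21.9 µg/mL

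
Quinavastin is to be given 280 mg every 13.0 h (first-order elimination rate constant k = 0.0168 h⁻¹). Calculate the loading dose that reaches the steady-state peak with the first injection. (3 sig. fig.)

Accumulation ratio R = 1 / (1 − e^(−kτ)) = 1 / (1 − e^(−0.01680×13.0)) = 1 / (1 − 0.8038) = 5.097
Loading dose = maintenance dose × R = 280 × 5.097 ≈ 1430 mg

1430 mg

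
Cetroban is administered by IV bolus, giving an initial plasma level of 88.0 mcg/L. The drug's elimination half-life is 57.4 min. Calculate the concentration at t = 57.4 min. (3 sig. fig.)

44.0 mcg/L

k = ln 2 / 57.4 = 0.01208 min⁻¹
C(t) = C₀ e^(−kt) = 88.0 × e^(−0.01208 × 57.4) = 88.0 × e^(−0.6931) = 88.0 × 0.5000 ≈ 44.0 mcg/L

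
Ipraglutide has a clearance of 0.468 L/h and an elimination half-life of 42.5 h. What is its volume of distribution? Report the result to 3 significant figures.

28.7 L

k = ln 2 / t½ = ln 2 / 42.5 = 0.01631 h⁻¹
V = CL / k = 0.468 / 0.01631 ≈ 28.7 L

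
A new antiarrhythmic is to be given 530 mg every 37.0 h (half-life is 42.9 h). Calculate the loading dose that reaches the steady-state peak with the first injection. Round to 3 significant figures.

k = ln 2 / 42.9 = 0.01616 h⁻¹
Accumulation ratio R = 1 / (1 − e^(−kτ)) = 1 / (1 − e^(−0.01616×37.0)) = 1 / (1 − 0.5500) = 2.222
Loading dose = maintenance dose × R = 530 × 2.222 ≈ 1180 mg

1180 mg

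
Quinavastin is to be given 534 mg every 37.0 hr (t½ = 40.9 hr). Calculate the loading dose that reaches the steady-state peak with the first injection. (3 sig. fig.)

1150 mg

k = ln 2 / 40.9 = 0.01695 hr⁻¹
Accumulation ratio R = 1 / (1 − e^(−kτ)) = 1 / (1 − e^(−0.01695×37.0)) = 1 / (1 − 0.5342) = 2.147
Loading dose = maintenance dose × R = 534 × 2.147 ≈ 1150 mg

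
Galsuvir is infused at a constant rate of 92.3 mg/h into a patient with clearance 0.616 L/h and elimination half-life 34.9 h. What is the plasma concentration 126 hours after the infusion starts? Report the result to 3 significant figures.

138 µg/mL

Css = rate / CL = 92.3 / 0.616 = 149.8 µg/mL
k = ln 2 / 34.9 = 0.01986 h⁻¹
C(t) = Css (1 − e^(−kt)) = 149.8 × (1 − e^(−2.502)) = 149.8 × 0.9181 ≈ 138 µg/mL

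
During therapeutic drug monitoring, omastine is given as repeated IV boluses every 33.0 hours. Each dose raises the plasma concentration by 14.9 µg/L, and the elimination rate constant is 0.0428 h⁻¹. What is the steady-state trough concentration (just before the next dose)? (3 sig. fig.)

4.80 µg/L

Fraction remaining after one interval: e^(−kτ) = e^(−0.04280 × 33.0) = 0.2436
R = 1 / (1 − 0.2436) = 1.322
Css,max = 14.9 × 1.322 = 19.70 µg/L
Css,min = Css,max × e^(−kτ) = 19.70 × 0.2436 ≈ 4.80 µg/L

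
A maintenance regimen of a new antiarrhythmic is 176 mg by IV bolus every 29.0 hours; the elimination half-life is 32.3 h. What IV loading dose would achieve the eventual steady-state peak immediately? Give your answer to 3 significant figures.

380 mg

k = ln 2 / 32.3 = 0.02146 h⁻¹
Accumulation ratio R = 1 / (1 − e^(−kτ)) = 1 / (1 − e^(−0.02146×29.0)) = 1 / (1 − 0.5367) = 2.158
Loading dose = maintenance dose × R = 176 × 2.158 ≈ 380 mg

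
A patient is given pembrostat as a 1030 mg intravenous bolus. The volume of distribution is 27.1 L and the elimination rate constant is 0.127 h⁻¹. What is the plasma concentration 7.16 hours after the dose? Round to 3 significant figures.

C₀ = dose / V = 1030 / 27.1 = 38.01 mg/L
C(t) = C₀ e^(−kt) = 38.01 × e^(−0.1270 × 7.16) = 38.01 × e^(−0.9093) = 38.01 × 0.4028 ≈ 15.3 mg/L

15.3 mg/L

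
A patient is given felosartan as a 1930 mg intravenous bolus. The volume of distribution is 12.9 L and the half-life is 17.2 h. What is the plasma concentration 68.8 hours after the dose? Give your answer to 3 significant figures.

9.35 µg/mL

C₀ = dose / V = 1930 / 12.9 = 149.6 µg/mL
k = ln 2 / 17.2 = 0.04030 h⁻¹
C(t) = C₀ e^(−kt) = 149.6 × e^(−0.04030 × 68.8) = 149.6 × e^(−2.773) = 149.6 × 0.06250 ≈ 9.35 µg/mL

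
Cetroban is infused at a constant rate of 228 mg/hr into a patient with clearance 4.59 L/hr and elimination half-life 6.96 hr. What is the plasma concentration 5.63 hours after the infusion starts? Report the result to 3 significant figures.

Css = rate / CL = 228 / 4.59 = 49.67 mg/L
k = ln 2 / 6.96 = 0.09959 hr⁻¹
C(t) = Css (1 − e^(−kt)) = 49.67 × (1 − e^(−0.5607)) = 49.67 × 0.4292 ≈ 21.3 mg/L

21.3 mg/L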